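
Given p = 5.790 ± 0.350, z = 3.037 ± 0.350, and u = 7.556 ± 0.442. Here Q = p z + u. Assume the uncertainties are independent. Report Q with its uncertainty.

Let w = p·z = 17.58. δw/w = √((1·δp/p)² + (1·δz/z)²) = √(0.00365 + 0.0133) = 0.130, so δw = 2.29.
Q = w + u: δQ = √(δw² + δu²) = √(5.24 + 0.195) = 2.33
Q = 25.14.

25.14 ± 2.33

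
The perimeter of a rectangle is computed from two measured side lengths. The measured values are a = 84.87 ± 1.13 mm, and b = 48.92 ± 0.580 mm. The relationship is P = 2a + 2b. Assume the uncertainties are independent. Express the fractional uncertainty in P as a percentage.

0.949%

Sums and differences: (δP)² = Σ (cᵢ δxᵢ)².
  (2·δa)² = 5.11;  (2·δb)² = 1.35
δP = √(6.45) = 2.54 mm
P = 267.6 mm, so δP/P = 2.54/267.6 = 0.00949.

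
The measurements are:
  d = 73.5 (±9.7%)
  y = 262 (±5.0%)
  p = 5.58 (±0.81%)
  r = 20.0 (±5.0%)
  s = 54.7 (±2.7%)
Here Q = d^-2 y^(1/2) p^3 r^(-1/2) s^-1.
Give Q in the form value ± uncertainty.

Since Q is a product/quotient, work with relative uncertainties:
  (-2·δd/d)² = (-2×0.0970)² = 0.0376;  (½·δy/y)² = (0.5×0.0500)² = 0.000625;  (3·δp/p)² = (3×0.00810)² = 0.000590;  (−½·δr/r)² = (-0.5×0.0500)² = 0.000625;  (-1·δs/s)² = (-1×0.0270)² = 0.000729
δQ/Q = √(0.0402) = 0.201
Q = 0.00213, so δQ = 0.201 × 0.00213 = 0.000427.

0.00213 ± 0.000427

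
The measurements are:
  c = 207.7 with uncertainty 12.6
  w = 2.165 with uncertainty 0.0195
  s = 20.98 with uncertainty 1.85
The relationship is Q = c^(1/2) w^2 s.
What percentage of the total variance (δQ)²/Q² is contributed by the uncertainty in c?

10.2%

(δQ/Q)² = (½·δc/c)² + (2·δw/w)² + (1·δs/s)²
  c term: (0.5×0.0607)² = 0.000920
  w term: (2×0.00901)² = 0.000324
  s term: (1×0.0882)² = 0.00778
Total = 0.00902. Share from c = 0.000920/0.00902 = 0.102.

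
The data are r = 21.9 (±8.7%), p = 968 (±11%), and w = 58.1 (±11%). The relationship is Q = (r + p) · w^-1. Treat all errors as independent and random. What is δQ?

2.62

Let u = r + p = 990. δu = √(δr² + δp²) = √(3.63 + 11300) = 106, so δu/u = 0.108.
Q is then a monomial in u, w:
δQ/Q = √((δu/u)² + (-1·δw/w)²) = √(0.0116 + 0.0121) = 0.154
Q = 17.0, so δQ = 0.154 × 17.0 = 2.62.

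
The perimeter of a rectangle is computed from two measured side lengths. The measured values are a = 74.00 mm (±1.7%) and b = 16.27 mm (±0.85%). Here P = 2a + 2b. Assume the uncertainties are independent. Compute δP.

Each term contributes (cᵢ δxᵢ)² to (δP)²:
  (2·δa)² = 6.33;  (2·δb)² = 0.0765
δP = √(6.41) = 2.53 mm

2.53 mm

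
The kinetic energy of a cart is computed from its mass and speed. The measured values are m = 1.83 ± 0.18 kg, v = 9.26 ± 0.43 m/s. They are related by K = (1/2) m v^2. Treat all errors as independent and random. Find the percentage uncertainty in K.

13.5%

Each factor contributes (exponent × relative error)² to (δK/K)²:
  (1·δm/m)² = (1×0.0984)² = 0.00967;  (2·δv/v)² = (2×0.0464)² = 0.00863
δK/K = √(0.0183) = 0.135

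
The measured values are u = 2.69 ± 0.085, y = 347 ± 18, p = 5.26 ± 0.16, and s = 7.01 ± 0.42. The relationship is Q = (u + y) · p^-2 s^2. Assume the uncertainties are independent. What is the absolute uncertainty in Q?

89.4

Let w = u + y = 350. δw = √(δu² + δy²) = √(0.00723 + 324) = 18.0, so δw/w = 0.0515.
Q is then a monomial in w, p, s:
δQ/Q = √((δw/w)² + (-2·δp/p)² + (2·δs/s)²) = √(0.00265 + 0.00370 + 0.0144) = 0.144
Q = 621, so δQ = 0.144 × 621 = 89.4.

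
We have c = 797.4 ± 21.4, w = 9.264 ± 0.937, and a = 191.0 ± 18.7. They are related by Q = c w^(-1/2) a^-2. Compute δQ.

For a monomial Q ∝ c, w^(-1/2), a^-2, fractional errors add in quadrature:
  (1·δc/c)² = (1×0.0268)² = 0.000720;  (−½·δw/w)² = (-0.5×0.101)² = 0.00256;  (-2·δa/a)² = (-2×0.0979)² = 0.0383
δQ/Q = √(0.0416) = 0.204
Q = 0.007181, so δQ = 0.204 × 0.007181 = 0.00147.

0.00147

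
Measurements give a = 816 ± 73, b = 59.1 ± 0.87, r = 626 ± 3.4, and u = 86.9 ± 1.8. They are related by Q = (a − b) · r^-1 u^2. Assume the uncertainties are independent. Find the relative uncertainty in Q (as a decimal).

Let w = a − b = 757. δw = √(δa² + δb²) = √(5330 + 0.757) = 73.0, so δw/w = 0.0965.
Q is then a monomial in w, r, u:
δQ/Q = √((δw/w)² + (-1·δr/r)² + (2·δu/u)²) = √(0.00930 + 2.95e-05 + 0.00172) = 0.105

0.105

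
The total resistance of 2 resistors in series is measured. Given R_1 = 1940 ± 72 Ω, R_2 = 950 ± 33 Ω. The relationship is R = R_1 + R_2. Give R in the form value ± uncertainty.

Each term contributes (cᵢ δxᵢ)² to (δR)²:
  (δR_1)² = 5180;  (δR_2)² = 1090
δR = √(6270) = 79.2 Ω
R = 2890 Ω.

2890 ± 79.2 Ω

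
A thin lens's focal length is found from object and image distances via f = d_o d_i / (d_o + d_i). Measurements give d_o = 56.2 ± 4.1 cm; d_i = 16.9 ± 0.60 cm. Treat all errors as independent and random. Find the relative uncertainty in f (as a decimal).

∂f/∂d_o = (d_i/(d_o+d_i))² = 0.0534;  ∂f/∂d_i = (d_o/(d_o+d_i))² = 0.591
δf = √((∂f/∂d_o · δd_o)² + (∂f/∂d_i · δd_i)²) = √(0.0480 + 0.126) = 0.417 cm
f = 13.0 cm, so δf/f = 0.417/13.0 = 0.0321.

0.0321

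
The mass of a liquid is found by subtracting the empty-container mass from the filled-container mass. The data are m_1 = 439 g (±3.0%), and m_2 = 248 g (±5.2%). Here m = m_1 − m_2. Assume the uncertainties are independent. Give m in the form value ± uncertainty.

For a sum/difference, combine absolute errors in quadrature:
  (δm_1)² = 173;  (δm_2)² = 166
δm = √(340) = 18.4 g
m = 191 g.

191 ± 18.4 g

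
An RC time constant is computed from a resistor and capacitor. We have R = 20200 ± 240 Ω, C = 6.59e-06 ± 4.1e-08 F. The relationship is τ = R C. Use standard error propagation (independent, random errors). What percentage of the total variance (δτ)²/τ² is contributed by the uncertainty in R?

78.5%

(δτ/τ)² = (1·δR/R)² + (1·δC/C)²
  R term: (1×0.0119)² = 0.000141
  C term: (1×0.00622)² = 3.87e-05
Total = 0.000180. Share from R = 0.000141/0.000180 = 0.785.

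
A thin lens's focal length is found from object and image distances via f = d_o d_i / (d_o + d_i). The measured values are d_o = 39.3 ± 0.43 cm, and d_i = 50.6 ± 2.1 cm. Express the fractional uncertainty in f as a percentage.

1.92%

∂f/∂d_o = (d_i/(d_o+d_i))² = 0.317;  ∂f/∂d_i = (d_o/(d_o+d_i))² = 0.191
δf = √((∂f/∂d_o · δd_o)² + (∂f/∂d_i · δd_i)²) = √(0.0186 + 0.161) = 0.424 cm
f = 22.1 cm, so δf/f = 0.424/22.1 = 0.0192.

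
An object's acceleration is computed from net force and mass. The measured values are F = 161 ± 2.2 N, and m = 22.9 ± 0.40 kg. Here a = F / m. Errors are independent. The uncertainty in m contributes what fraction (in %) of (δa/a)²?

62.0%

(δa/a)² = (1·δF/F)² + (-1·δm/m)²
  F term: (1×0.0137)² = 0.000187
  m term: (-1×0.0175)² = 0.000305
Total = 0.000492. Share from m = 0.000305/0.000492 = 0.620.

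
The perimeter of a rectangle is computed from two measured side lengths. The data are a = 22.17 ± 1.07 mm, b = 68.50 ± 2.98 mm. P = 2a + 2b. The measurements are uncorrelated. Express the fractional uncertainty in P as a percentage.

3.49%

For a sum/difference, combine absolute errors in quadrature:
  (2·δa)² = 4.58;  (2·δb)² = 35.5
δP = √(40.1) = 6.33 mm
P = 181.3 mm, so δP/P = 6.33/181.3 = 0.0349.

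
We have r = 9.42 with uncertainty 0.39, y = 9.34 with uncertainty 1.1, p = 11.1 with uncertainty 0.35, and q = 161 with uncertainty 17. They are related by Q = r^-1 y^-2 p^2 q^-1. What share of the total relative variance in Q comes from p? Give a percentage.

5.50%

(δQ/Q)² = (-1·δr/r)² + (-2·δy/y)² + (2·δp/p)² + (-1·δq/q)²
  r term: (-1×0.0414)² = 0.00171
  y term: (-2×0.118)² = 0.0555
  p term: (2×0.0315)² = 0.00398
  q term: (-1×0.106)² = 0.0111
Total = 0.0723. Share from p = 0.00398/0.0723 = 0.0550.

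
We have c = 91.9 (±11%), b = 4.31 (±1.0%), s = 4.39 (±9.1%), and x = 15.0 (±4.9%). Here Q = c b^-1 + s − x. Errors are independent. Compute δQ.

Let p = c·b^-1 = 21.3. δp/p = √((1·δc/c)² + (-1·δb/b)²) = √(0.0121 + 0.000100) = 0.110, so δp = 2.36.
Q = p + s − x: δQ = √(δp² + δs² + δx²) = √(5.55 + 0.160 + 0.540) = 2.50

2.50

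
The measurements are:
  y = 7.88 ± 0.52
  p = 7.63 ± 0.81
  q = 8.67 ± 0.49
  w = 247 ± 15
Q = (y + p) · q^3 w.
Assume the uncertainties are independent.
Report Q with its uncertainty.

Let u = y + p = 15.5. δu = √(δy² + δp²) = √(0.270 + 0.656) = 0.963, so δu/u = 0.0621.
Q is then a monomial in u, q, w:
δQ/Q = √((δu/u)² + (3·δq/q)² + (1·δw/w)²) = √(0.00385 + 0.0287 + 0.00369) = 0.190
Q = 2.5e+06, so δQ = 0.190 × 2.5e+06 = 4.76e+05.

(2.50 ± 0.476) × 10^6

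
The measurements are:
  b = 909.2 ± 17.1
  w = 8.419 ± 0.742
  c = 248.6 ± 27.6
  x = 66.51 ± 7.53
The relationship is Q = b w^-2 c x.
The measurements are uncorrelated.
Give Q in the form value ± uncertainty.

212100 ± 50400

Each factor contributes (exponent × relative error)² to (δQ/Q)²:
  (1·δb/b)² = (1×0.0188)² = 0.000354;  (-2·δw/w)² = (-2×0.0881)² = 0.0311;  (1·δc/c)² = (1×0.111)² = 0.0123;  (1·δx/x)² = (1×0.113)² = 0.0128
δQ/Q = √(0.0566) = 0.238
Q = 212100, so δQ = 0.238 × 212100 = 50400.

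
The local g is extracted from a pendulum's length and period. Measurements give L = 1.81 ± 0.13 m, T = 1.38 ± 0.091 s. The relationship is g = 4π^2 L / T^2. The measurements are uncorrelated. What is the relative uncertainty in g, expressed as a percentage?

Products/powers → add relative errors in quadrature, weighted by exponent:
  (1·δL/L)² = (1×0.0718)² = 0.00516;  (-2·δT/T)² = (-2×0.0659)² = 0.0174
δg/g = √(0.0226) = 0.150

15.0%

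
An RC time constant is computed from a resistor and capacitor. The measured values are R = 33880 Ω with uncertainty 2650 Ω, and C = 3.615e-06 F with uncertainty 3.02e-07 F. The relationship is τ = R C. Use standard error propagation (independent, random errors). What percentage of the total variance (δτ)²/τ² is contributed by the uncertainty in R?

46.7%

(δτ/τ)² = (1·δR/R)² + (1·δC/C)²
  R term: (1×0.0782)² = 0.00612
  C term: (1×0.0835)² = 0.00698
Total = 0.0131. Share from R = 0.00612/0.0131 = 0.467.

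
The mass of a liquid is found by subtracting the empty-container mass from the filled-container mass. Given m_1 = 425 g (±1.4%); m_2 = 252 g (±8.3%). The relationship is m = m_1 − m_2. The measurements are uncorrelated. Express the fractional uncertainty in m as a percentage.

Absolute uncertainties add in quadrature for a linear combination:
  (δm_1)² = 35.4;  (δm_2)² = 437
δm = √(473) = 21.7 g
m = 173 g, so δm/m = 21.7/173 = 0.126.

12.6%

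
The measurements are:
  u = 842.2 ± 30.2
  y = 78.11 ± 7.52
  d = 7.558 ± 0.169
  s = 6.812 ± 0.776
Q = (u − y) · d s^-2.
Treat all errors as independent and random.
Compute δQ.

Let w = u − y = 764.1. δw = √(δu² + δy²) = √(912 + 56.6) = 31.1, so δw/w = 0.0407.
Q is then a monomial in w, d, s:
δQ/Q = √((δw/w)² + (1·δd/d)² + (-2·δs/s)²) = √(0.00166 + 0.000500 + 0.0519) = 0.233
Q = 124.5, so δQ = 0.233 × 124.5 = 28.9.

28.9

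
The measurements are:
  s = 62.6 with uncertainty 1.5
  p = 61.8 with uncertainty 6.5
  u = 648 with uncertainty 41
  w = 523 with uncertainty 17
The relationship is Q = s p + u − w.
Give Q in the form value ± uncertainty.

Let h = s·p = 3870. δh/h = √((1·δs/s)² + (1·δp/p)²) = √(0.000574 + 0.0111) = 0.108, so δh = 417.
Q = h + u − w: δQ = √(δh² + δu² + δw²) = √(1.74e+05 + 1680 + 289) = 420
Q = 3990.

3990 ± 420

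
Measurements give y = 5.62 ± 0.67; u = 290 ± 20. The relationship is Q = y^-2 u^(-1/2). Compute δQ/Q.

Each factor contributes (exponent × relative error)² to (δQ/Q)²:
  (-2·δy/y)² = (-2×0.119)² = 0.0569;  (−½·δu/u)² = (-0.5×0.0690)² = 0.00119
δQ/Q = √(0.0580) = 0.241

0.241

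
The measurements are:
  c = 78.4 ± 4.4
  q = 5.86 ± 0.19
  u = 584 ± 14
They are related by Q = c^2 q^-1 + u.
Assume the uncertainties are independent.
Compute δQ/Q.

0.0755

Let p = c^2·q^-1 = 1050. δp/p = √((2·δc/c)² + (-1·δq/q)²) = √(0.0126 + 0.00105) = 0.117, so δp = 123.
Q = p + u: δQ = √(δp² + δu²) = √(15000 + 196) = 123
Q = 1630, so δQ/Q = 123/1630 = 0.0755.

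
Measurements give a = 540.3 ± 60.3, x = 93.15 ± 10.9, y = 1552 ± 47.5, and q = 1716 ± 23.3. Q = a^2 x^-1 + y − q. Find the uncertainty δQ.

Let p = a^2·x^-1 = 3134. δp/p = √((2·δa/a)² + (-1·δx/x)²) = √(0.0498 + 0.0137) = 0.252, so δp = 790.
Q = p + y − q: δQ = √(δp² + δy² + δq²) = √(6.24e+05 + 2260 + 543) = 792

792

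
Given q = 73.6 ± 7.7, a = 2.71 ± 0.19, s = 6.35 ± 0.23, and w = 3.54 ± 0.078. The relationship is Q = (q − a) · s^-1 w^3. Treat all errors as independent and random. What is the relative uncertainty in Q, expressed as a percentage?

13.2%

Let u = q − a = 70.9. δu = √(δq² + δa²) = √(59.3 + 0.0361) = 7.70, so δu/u = 0.109.
Q is then a monomial in u, s, w:
δQ/Q = √((δu/u)² + (-1·δs/s)² + (3·δw/w)²) = √(0.0118 + 0.00131 + 0.00437) = 0.132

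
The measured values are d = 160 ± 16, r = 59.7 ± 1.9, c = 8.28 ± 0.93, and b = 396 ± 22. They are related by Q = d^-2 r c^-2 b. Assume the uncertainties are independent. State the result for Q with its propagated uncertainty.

Q is a product of powers, so relative uncertainties combine in quadrature:
  (-2·δd/d)² = (-2×0.100)² = 0.0400;  (1·δr/r)² = (1×0.0318)² = 0.00101;  (-2·δc/c)² = (-2×0.112)² = 0.0505;  (1·δb/b)² = (1×0.0556)² = 0.00309
δQ/Q = √(0.0946) = 0.308
Q = 0.0135, so δQ = 0.308 × 0.0135 = 0.00414.

0.0135 ± 0.00414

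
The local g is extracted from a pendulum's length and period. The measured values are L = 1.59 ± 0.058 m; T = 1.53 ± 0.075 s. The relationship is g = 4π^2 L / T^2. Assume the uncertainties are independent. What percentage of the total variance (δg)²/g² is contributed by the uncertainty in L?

(δg/g)² = (1·δL/L)² + (-2·δT/T)²
  L term: (1×0.0365)² = 0.00133
  T term: (-2×0.0490)² = 0.00961
Total = 0.0109. Share from L = 0.00133/0.0109 = 0.122.

12.2%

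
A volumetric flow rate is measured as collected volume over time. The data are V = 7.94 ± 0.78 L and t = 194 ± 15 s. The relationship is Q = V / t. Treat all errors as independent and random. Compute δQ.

0.00512 L/s

Relative error in a monomial: (δQ/Q)² = Σ (nᵢ · δxᵢ/xᵢ)².
  (1·δV/V)² = (1×0.0982)² = 0.00965;  (-1·δt/t)² = (-1×0.0773)² = 0.00598
δQ/Q = √(0.0156) = 0.125
Q = 0.0409 L/s, so δQ = 0.125 × 0.0409 = 0.00512 L/s.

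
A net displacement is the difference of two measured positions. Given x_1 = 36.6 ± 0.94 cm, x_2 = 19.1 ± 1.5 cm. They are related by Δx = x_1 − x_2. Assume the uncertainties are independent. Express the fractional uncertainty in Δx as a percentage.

Δx is a linear combination, so absolute uncertainties add in quadrature:
  (δx_1)² = 0.884;  (δx_2)² = 2.25
δΔx = √(3.13) = 1.77 cm
Δx = 17.5 cm, so δΔx/Δx = 1.77/17.5 = 0.101.

10.1%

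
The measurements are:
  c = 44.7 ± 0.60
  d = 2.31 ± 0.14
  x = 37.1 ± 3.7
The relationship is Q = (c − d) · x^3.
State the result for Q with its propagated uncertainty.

(2.16 ± 0.648) × 10^6

Let u = c − d = 42.4. δu = √(δc² + δd²) = √(0.360 + 0.0196) = 0.616, so δu/u = 0.0145.
Q is then a monomial in u, x:
δQ/Q = √((δu/u)² + (3·δx/x)²) = √(0.000211 + 0.0895) = 0.300
Q = 2.16e+06, so δQ = 0.300 × 2.16e+06 = 6.48e+05.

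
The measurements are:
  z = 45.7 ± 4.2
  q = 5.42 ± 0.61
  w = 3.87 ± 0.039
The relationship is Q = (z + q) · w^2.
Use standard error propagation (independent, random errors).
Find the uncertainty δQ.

Let u = z + q = 51.1. δu = √(δz² + δq²) = √(17.6 + 0.372) = 4.24, so δu/u = 0.0830.
Q is then a monomial in u, w:
δQ/Q = √((δu/u)² + (2·δw/w)²) = √(0.00689 + 0.000406) = 0.0854
Q = 766, so δQ = 0.0854 × 766 = 65.4.

65.4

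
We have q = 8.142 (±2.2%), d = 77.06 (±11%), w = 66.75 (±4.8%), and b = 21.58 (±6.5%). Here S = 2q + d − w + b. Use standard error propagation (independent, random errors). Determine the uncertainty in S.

Each term contributes (cᵢ δxᵢ)² to (δS)²:
  (2·δq)² = 0.128;  (δd)² = 71.9;  (δw)² = 10.3;  (δb)² = 1.97
δS = √(84.2) = 9.18

9.18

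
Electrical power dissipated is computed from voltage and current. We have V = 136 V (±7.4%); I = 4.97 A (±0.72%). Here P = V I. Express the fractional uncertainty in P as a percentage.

7.43%

Since P is a product/quotient, work with relative uncertainties:
  (1·δV/V)² = (1×0.0740)² = 0.00548;  (1·δI/I)² = (1×0.00720)² = 5.18e-05
δP/P = √(0.00553) = 0.0743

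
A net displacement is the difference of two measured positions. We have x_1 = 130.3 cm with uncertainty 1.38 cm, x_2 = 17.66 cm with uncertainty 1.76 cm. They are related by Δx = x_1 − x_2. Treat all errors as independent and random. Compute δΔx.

Sums and differences: (δΔx)² = Σ (cᵢ δxᵢ)².
  (δx_1)² = 1.90;  (δx_2)² = 3.10
δΔx = √(5.00) = 2.24 cm

2.24 cm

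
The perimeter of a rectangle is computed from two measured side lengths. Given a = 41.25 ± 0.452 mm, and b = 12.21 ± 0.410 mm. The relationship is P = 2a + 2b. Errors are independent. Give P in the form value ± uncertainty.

Sums and differences: (δP)² = Σ (cᵢ δxᵢ)².
  (2·δa)² = 0.817;  (2·δb)² = 0.672
δP = √(1.49) = 1.22 mm
P = 106.9 mm.

106.9 ± 1.22 mm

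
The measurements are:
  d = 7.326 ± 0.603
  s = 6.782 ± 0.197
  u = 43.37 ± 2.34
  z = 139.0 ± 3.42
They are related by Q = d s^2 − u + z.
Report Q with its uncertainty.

432.6 ± 34.2

Let p = d·s^2 = 337.0. δp/p = √((1·δd/d)² + (2·δs/s)²) = √(0.00677 + 0.00338) = 0.101, so δp = 33.9.
Q = p − u + z: δQ = √(δp² + δu² + δz²) = √(1150 + 5.48 + 11.7) = 34.2
Q = 432.6.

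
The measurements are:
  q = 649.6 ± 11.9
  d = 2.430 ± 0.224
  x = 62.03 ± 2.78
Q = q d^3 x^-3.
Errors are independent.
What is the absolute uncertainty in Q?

For a monomial Q ∝ q, d^3, x^-3, fractional errors add in quadrature:
  (1·δq/q)² = (1×0.0183)² = 0.000336;  (3·δd/d)² = (3×0.0922)² = 0.0765;  (-3·δx/x)² = (-3×0.0448)² = 0.0181
δQ/Q = √(0.0949) = 0.308
Q = 0.03905, so δQ = 0.308 × 0.03905 = 0.0120.

0.0120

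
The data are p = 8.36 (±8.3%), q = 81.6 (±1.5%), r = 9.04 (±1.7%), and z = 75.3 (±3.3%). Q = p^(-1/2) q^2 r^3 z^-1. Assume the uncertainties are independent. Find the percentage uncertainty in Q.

7.94%

Since Q is a product/quotient, work with relative uncertainties:
  (−½·δp/p)² = (-0.5×0.0830)² = 0.00172;  (2·δq/q)² = (2×0.0150)² = 0.000900;  (3·δr/r)² = (3×0.0170)² = 0.00260;  (-1·δz/z)² = (-1×0.0330)² = 0.00109
δQ/Q = √(0.00631) = 0.0794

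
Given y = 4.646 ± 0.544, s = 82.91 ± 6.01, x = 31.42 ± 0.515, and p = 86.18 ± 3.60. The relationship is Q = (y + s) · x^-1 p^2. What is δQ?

Let u = y + s = 87.56. δu = √(δy² + δs²) = √(0.296 + 36.1) = 6.03, so δu/u = 0.0689.
Q is then a monomial in u, x, p:
δQ/Q = √((δu/u)² + (-1·δx/x)² + (2·δp/p)²) = √(0.00475 + 0.000269 + 0.00698) = 0.110
Q = 20700, so δQ = 0.110 × 20700 = 2270.

2270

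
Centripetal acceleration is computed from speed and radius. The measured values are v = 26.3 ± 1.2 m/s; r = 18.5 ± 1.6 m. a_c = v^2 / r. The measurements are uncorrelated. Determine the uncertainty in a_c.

4.70 m/s^2

Products/powers → add relative errors in quadrature, weighted by exponent:
  (2·δv/v)² = (2×0.0456)² = 0.00833;  (-1·δr/r)² = (-1×0.0865)² = 0.00748
δa_c/a_c = √(0.0158) = 0.126
a_c = 37.4 m/s^2, so δa_c = 0.126 × 37.4 = 4.70 m/s^2.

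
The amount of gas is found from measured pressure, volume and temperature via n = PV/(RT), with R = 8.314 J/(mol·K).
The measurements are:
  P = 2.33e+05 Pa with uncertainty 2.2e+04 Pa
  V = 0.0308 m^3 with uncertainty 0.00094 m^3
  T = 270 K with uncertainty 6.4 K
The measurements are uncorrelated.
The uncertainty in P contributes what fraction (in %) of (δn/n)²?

85.7%

(δn/n)² = (1·δP/P)² + (1·δV/V)² + (-1·δT/T)²
  P term: (1×0.0944)² = 0.00892
  V term: (1×0.0305)² = 0.000931
  T term: (-1×0.0237)² = 0.000562
Total = 0.0104. Share from P = 0.00892/0.0104 = 0.857.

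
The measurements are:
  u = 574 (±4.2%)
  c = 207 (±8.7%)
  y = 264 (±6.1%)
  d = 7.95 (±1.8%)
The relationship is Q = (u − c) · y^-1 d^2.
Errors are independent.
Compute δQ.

9.52

Let w = u − c = 367. δw = √(δu² + δc²) = √(581 + 324) = 30.1, so δw/w = 0.0820.
Q is then a monomial in w, y, d:
δQ/Q = √((δw/w)² + (-1·δy/y)² + (2·δd/d)²) = √(0.00672 + 0.00372 + 0.00130) = 0.108
Q = 87.9, so δQ = 0.108 × 87.9 = 9.52.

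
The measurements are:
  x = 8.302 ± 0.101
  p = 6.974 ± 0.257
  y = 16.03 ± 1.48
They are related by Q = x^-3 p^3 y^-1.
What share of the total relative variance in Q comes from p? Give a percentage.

55.4%

(δQ/Q)² = (-3·δx/x)² + (3·δp/p)² + (-1·δy/y)²
  x term: (-3×0.0122)² = 0.00133
  p term: (3×0.0369)² = 0.0122
  y term: (-1×0.0923)² = 0.00852
Total = 0.0221. Share from p = 0.0122/0.0221 = 0.554.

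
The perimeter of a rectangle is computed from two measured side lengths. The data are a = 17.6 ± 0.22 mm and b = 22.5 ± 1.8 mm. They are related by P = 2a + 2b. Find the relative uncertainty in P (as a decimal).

0.0452

Absolute uncertainties add in quadrature for a linear combination:
  (2·δa)² = 0.194;  (2·δb)² = 13.0
δP = √(13.2) = 3.63 mm
P = 80.2 mm, so δP/P = 3.63/80.2 = 0.0452.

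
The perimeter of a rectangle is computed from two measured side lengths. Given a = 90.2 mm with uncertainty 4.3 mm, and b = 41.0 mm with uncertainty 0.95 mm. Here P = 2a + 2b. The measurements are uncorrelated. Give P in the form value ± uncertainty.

Sums and differences: (δP)² = Σ (cᵢ δxᵢ)².
  (2·δa)² = 74.0;  (2·δb)² = 3.61
δP = √(77.6) = 8.81 mm
P = 262 mm.

262 ± 8.81 mm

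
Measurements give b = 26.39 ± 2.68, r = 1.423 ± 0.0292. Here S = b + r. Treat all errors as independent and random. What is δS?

Absolute uncertainties add in quadrature for a linear combination:
  (δb)² = 7.18;  (δr)² = 0.000853
δS = √(7.18) = 2.68

2.68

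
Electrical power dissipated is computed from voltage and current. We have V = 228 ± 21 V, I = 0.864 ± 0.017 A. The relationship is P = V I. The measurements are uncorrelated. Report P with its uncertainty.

197 ± 18.6 W

Since P is a product/quotient, work with relative uncertainties:
  (1·δV/V)² = (1×0.0921)² = 0.00848;  (1·δI/I)² = (1×0.0197)² = 0.000387
δP/P = √(0.00887) = 0.0942
P = 197 W, so δP = 0.0942 × 197 = 18.6 W.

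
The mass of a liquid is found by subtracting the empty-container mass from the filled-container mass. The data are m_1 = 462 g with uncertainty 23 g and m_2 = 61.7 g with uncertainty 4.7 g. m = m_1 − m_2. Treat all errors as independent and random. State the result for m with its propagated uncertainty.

400 ± 23.5 g

m is a linear combination, so absolute uncertainties add in quadrature:
  (δm_1)² = 529;  (δm_2)² = 22.1
δm = √(551) = 23.5 g
m = 400 g.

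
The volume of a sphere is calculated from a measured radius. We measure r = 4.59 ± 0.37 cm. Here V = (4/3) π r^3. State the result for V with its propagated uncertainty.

V ∝ r^3, so δV/V = |3| · δr/r = 3 × 0.0806 = 0.242.
V = 405 cm^3, so δV = 0.242 × 405 = 98.0 cm^3.

405 ± 98.0 cm^3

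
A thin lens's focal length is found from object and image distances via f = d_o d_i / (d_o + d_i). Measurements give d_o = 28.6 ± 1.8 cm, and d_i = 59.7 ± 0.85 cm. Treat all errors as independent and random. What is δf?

0.828 cm

∂f/∂d_o = (d_i/(d_o+d_i))² = 0.457;  ∂f/∂d_i = (d_o/(d_o+d_i))² = 0.105
δf = √((∂f/∂d_o · δd_o)² + (∂f/∂d_i · δd_i)²) = √(0.677 + 0.00795) = 0.828 cm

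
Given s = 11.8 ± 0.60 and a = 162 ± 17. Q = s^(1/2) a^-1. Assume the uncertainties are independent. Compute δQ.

Each factor contributes (exponent × relative error)² to (δQ/Q)²:
  (½·δs/s)² = (0.5×0.0508)² = 0.000646;  (-1·δa/a)² = (-1×0.105)² = 0.0110
δQ/Q = √(0.0117) = 0.108
Q = 0.0212, so δQ = 0.108 × 0.0212 = 0.00229.

0.00229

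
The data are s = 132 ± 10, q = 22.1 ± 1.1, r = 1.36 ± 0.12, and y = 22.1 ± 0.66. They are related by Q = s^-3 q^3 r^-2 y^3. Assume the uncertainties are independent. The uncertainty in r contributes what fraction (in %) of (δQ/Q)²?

27.5%

(δQ/Q)² = (-3·δs/s)² + (3·δq/q)² + (-2·δr/r)² + (3·δy/y)²
  s term: (-3×0.0758)² = 0.0517
  q term: (3×0.0498)² = 0.0223
  r term: (-2×0.0882)² = 0.0311
  y term: (3×0.0299)² = 0.00803
Total = 0.113. Share from r = 0.0311/0.113 = 0.275.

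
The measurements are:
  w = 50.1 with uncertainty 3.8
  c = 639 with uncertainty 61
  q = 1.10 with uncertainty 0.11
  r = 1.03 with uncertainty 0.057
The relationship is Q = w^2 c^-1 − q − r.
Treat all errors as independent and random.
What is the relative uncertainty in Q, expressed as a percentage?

Let p = w^2·c^-1 = 3.93. δp/p = √((2·δw/w)² + (-1·δc/c)²) = √(0.0230 + 0.00911) = 0.179, so δp = 0.704.
Q = p − q − r: δQ = √(δp² + δq² + δr²) = √(0.496 + 0.0121 + 0.00325) = 0.715
Q = 1.80, so δQ/Q = 0.715/1.80 = 0.398.

39.8%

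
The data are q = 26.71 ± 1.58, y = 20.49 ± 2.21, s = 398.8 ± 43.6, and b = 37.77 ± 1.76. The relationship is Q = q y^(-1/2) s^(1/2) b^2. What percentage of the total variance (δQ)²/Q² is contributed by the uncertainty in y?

(δQ/Q)² = (1·δq/q)² + (−½·δy/y)² + (½·δs/s)² + (2·δb/b)²
  q term: (1×0.0592)² = 0.00350
  y term: (-0.5×0.108)² = 0.00291
  s term: (0.5×0.109)² = 0.00299
  b term: (2×0.0466)² = 0.00869
Total = 0.0181. Share from y = 0.00291/0.0181 = 0.161.

16.1%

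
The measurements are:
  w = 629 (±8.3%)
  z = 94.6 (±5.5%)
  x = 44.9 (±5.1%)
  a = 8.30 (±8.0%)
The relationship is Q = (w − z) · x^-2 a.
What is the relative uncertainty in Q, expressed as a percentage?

16.3%

Let u = w − z = 534. δu = √(δw² + δz²) = √(2730 + 27.1) = 52.5, so δu/u = 0.0982.
Q is then a monomial in u, x, a:
δQ/Q = √((δu/u)² + (-2·δx/x)² + (1·δa/a)²) = √(0.00964 + 0.0104 + 0.00640) = 0.163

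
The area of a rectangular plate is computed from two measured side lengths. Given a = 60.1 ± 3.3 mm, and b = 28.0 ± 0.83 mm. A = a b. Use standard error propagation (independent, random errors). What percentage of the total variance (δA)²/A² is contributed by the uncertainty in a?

77.4%

(δA/A)² = (1·δa/a)² + (1·δb/b)²
  a term: (1×0.0549)² = 0.00301
  b term: (1×0.0296)² = 0.000879
Total = 0.00389. Share from a = 0.00301/0.00389 = 0.774.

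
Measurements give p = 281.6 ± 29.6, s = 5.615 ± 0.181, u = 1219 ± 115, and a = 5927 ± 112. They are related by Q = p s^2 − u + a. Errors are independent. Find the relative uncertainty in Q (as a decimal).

0.0814

Let w = p·s^2 = 8878. δw/w = √((1·δp/p)² + (2·δs/s)²) = √(0.0110 + 0.00416) = 0.123, so δw = 1090.
Q = w − u + a: δQ = √(δw² + δu² + δa²) = √(1.2e+06 + 13200 + 12500) = 1110
Q = 13590, so δQ/Q = 1110/13590 = 0.0814.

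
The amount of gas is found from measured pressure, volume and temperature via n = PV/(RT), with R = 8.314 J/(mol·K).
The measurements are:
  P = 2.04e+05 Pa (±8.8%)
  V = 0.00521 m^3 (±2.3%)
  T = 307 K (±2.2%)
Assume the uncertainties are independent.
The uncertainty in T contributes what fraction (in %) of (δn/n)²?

5.53%

(δn/n)² = (1·δP/P)² + (1·δV/V)² + (-1·δT/T)²
  P term: (1×0.0880)² = 0.00774
  V term: (1×0.0230)² = 0.000529
  T term: (-1×0.0220)² = 0.000484
Total = 0.00876. Share from T = 0.000484/0.00876 = 0.0553.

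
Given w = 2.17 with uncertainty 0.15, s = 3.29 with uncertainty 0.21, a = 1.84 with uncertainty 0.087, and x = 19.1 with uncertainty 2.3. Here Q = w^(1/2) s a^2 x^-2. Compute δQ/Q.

Q is a product of powers, so relative uncertainties combine in quadrature:
  (½·δw/w)² = (0.5×0.0691)² = 0.00119;  (1·δs/s)² = (1×0.0638)² = 0.00407;  (2·δa/a)² = (2×0.0473)² = 0.00894;  (-2·δx/x)² = (-2×0.120)² = 0.0580
δQ/Q = √(0.0722) = 0.269

0.269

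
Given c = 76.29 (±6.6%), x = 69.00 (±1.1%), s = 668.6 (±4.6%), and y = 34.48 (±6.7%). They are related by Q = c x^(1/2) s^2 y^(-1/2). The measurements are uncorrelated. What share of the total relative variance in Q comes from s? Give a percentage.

60.6%

(δQ/Q)² = (1·δc/c)² + (½·δx/x)² + (2·δs/s)² + (−½·δy/y)²
  c term: (1×0.0660)² = 0.00436
  x term: (0.5×0.0110)² = 3.03e-05
  s term: (2×0.0460)² = 0.00846
  y term: (-0.5×0.0670)² = 0.00112
Total = 0.0140. Share from s = 0.00846/0.0140 = 0.606.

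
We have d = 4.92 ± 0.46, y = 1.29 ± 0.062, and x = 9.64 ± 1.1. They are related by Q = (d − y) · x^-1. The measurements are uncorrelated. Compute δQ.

Let u = d − y = 3.63. δu = √(δd² + δy²) = √(0.212 + 0.00384) = 0.464, so δu/u = 0.128.
Q is then a monomial in u, x:
δQ/Q = √((δu/u)² + (-1·δx/x)²) = √(0.0164 + 0.0130) = 0.171
Q = 0.377, so δQ = 0.171 × 0.377 = 0.0645.

0.0645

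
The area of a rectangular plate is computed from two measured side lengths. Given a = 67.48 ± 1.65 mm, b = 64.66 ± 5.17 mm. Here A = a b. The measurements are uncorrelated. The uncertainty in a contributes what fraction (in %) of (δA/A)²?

(δA/A)² = (1·δa/a)² + (1·δb/b)²
  a term: (1×0.0245)² = 0.000598
  b term: (1×0.0800)² = 0.00639
Total = 0.00699. Share from a = 0.000598/0.00699 = 0.0855.

8.55%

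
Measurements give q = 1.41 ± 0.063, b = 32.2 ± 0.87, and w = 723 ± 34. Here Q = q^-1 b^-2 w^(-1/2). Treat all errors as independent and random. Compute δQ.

Products/powers → add relative errors in quadrature, weighted by exponent:
  (-1·δq/q)² = (-1×0.0447)² = 0.00200;  (-2·δb/b)² = (-2×0.0270)² = 0.00292;  (−½·δw/w)² = (-0.5×0.0470)² = 0.000553
δQ/Q = √(0.00547) = 0.0740
Q = 2.54e-05, so δQ = 0.0740 × 2.54e-05 = 1.88e-06.

1.88e-06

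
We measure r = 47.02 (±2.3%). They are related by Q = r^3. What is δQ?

Each factor contributes (exponent × relative error)² to (δQ/Q)²:
  (3·δr/r)² = (3×0.0230)² = 0.00476
δQ/Q = √(0.00476) = 0.0690
Q = 104000, so δQ = 0.0690 × 104000 = 7170.

7170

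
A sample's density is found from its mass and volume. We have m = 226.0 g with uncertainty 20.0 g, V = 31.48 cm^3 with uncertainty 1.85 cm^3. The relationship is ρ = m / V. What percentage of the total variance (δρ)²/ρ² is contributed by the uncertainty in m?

69.4%

(δρ/ρ)² = (1·δm/m)² + (-1·δV/V)²
  m term: (1×0.0885)² = 0.00783
  V term: (-1×0.0588)² = 0.00345
Total = 0.0113. Share from m = 0.00783/0.0113 = 0.694.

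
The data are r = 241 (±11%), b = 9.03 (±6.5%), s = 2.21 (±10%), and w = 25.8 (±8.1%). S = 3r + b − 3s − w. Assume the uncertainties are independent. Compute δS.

79.6

For a sum/difference, combine absolute errors in quadrature:
  (3·δr)² = 6330;  (δb)² = 0.345;  (3·δs)² = 0.440;  (δw)² = 4.37
δS = √(6330) = 79.6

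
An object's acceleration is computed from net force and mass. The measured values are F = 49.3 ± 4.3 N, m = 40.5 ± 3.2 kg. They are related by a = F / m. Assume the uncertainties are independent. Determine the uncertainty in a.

0.143 m/s^2

Each factor contributes (exponent × relative error)² to (δa/a)²:
  (1·δF/F)² = (1×0.0872)² = 0.00761;  (-1·δm/m)² = (-1×0.0790)² = 0.00624
δa/a = √(0.0139) = 0.118
a = 1.22 m/s^2, so δa = 0.118 × 1.22 = 0.143 m/s^2.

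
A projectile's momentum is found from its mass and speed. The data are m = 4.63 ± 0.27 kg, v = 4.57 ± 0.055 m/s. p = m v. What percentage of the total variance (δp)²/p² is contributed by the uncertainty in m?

(δp/p)² = (1·δm/m)² + (1·δv/v)²
  m term: (1×0.0583)² = 0.00340
  v term: (1×0.0120)² = 0.000145
Total = 0.00355. Share from m = 0.00340/0.00355 = 0.959.

95.9%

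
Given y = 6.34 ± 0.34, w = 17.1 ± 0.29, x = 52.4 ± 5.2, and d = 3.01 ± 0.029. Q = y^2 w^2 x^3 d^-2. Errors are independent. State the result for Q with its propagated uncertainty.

Each factor contributes (exponent × relative error)² to (δQ/Q)²:
  (2·δy/y)² = (2×0.0536)² = 0.0115;  (2·δw/w)² = (2×0.0170)² = 0.00115;  (3·δx/x)² = (3×0.0992)² = 0.0886;  (-2·δd/d)² = (-2×0.00963)² = 0.000371
δQ/Q = √(0.102) = 0.319
Q = 1.87e+08, so δQ = 0.319 × 1.87e+08 = 5.95e+07.

(1.87 ± 0.595) × 10^8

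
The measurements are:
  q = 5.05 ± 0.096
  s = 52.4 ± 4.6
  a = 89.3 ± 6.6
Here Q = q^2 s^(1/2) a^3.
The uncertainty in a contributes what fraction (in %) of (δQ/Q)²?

(δQ/Q)² = (2·δq/q)² + (½·δs/s)² + (3·δa/a)²
  q term: (2×0.0190)² = 0.00145
  s term: (0.5×0.0878)² = 0.00193
  a term: (3×0.0739)² = 0.0492
Total = 0.0525. Share from a = 0.0492/0.0525 = 0.936.

93.6%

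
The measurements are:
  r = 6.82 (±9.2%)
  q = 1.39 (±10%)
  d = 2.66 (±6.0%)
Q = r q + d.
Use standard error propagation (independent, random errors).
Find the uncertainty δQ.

1.30

Let p = r·q = 9.48. δp/p = √((1·δr/r)² + (1·δq/q)²) = √(0.00846 + 0.0100) = 0.136, so δp = 1.29.
Q = p + d: δQ = √(δp² + δd²) = √(1.66 + 0.0255) = 1.30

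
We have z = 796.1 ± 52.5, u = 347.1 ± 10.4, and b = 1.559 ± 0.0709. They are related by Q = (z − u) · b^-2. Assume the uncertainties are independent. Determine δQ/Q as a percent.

15.0%

Let w = z − u = 449.0. δw = √(δz² + δu²) = √(2760 + 108) = 53.5, so δw/w = 0.119.
Q is then a monomial in w, b:
δQ/Q = √((δw/w)² + (-2·δb/b)²) = √(0.0142 + 0.00827) = 0.150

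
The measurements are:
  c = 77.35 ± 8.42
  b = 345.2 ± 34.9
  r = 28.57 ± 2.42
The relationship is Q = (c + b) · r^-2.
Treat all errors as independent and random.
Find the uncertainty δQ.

Let u = c + b = 422.5. δu = √(δc² + δb²) = √(70.9 + 1220) = 35.9, so δu/u = 0.0850.
Q is then a monomial in u, r:
δQ/Q = √((δu/u)² + (-2·δr/r)²) = √(0.00722 + 0.0287) = 0.190
Q = 0.5177, so δQ = 0.190 × 0.5177 = 0.0981.

0.0981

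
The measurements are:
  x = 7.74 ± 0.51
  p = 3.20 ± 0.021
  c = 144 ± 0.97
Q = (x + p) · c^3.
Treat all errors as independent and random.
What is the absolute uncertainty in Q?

1.66e+06

Let u = x + p = 10.9. δu = √(δx² + δp²) = √(0.260 + 0.000441) = 0.510, so δu/u = 0.0467.
Q is then a monomial in u, c:
δQ/Q = √((δu/u)² + (3·δc/c)²) = √(0.00218 + 0.000408) = 0.0508
Q = 3.27e+07, so δQ = 0.0508 × 3.27e+07 = 1.66e+06.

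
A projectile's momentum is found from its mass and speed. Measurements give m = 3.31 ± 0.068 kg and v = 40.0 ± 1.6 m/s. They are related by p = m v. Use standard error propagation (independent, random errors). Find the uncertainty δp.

Products/powers → add relative errors in quadrature, weighted by exponent:
  (1·δm/m)² = (1×0.0205)² = 0.000422;  (1·δv/v)² = (1×0.0400)² = 0.00160
δp/p = √(0.00202) = 0.0450
p = 132 kg·m/s, so δp = 0.0450 × 132 = 5.95 kg·m/s.

5.95 kg·m/s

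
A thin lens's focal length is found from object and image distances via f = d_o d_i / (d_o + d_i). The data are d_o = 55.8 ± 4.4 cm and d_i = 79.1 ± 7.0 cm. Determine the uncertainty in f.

1.93 cm

∂f/∂d_o = (d_i/(d_o+d_i))² = 0.344;  ∂f/∂d_i = (d_o/(d_o+d_i))² = 0.171
δf = √((∂f/∂d_o · δd_o)² + (∂f/∂d_i · δd_i)²) = √(2.29 + 1.43) = 1.93 cm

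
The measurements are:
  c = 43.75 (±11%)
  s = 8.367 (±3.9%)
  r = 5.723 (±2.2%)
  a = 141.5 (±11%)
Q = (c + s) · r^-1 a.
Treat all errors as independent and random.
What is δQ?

187

Let u = c + s = 52.12. δu = √(δc² + δs²) = √(23.2 + 0.106) = 4.82, so δu/u = 0.0926.
Q is then a monomial in u, r, a:
δQ/Q = √((δu/u)² + (-1·δr/r)² + (1·δa/a)²) = √(0.00857 + 0.000484 + 0.0121) = 0.145
Q = 1289, so δQ = 0.145 × 1289 = 187.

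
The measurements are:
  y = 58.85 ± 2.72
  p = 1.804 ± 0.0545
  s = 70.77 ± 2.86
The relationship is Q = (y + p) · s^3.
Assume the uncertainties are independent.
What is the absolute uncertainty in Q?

2.78e+06

Let u = y + p = 60.65. δu = √(δy² + δp²) = √(7.40 + 0.00297) = 2.72, so δu/u = 0.0449.
Q is then a monomial in u, s:
δQ/Q = √((δu/u)² + (3·δs/s)²) = √(0.00201 + 0.0147) = 0.129
Q = 2.15e+07, so δQ = 0.129 × 2.15e+07 = 2.78e+06.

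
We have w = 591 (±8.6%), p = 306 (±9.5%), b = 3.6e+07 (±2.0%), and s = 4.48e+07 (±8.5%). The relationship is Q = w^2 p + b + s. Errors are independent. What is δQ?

2.14e+07

Let h = w^2·p = 1.07e+08. δh/h = √((2·δw/w)² + (1·δp/p)²) = √(0.0296 + 0.00903) = 0.196, so δh = 2.1e+07.
Q = h + b + s: δQ = √(δh² + δb² + δs²) = √(4.41e+14 + 5.18e+11 + 1.45e+13) = 2.14e+07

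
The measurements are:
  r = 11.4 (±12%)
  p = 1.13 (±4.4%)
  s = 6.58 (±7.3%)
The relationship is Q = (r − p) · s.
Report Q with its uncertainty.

Let u = r − p = 10.3. δu = √(δr² + δp²) = √(1.87 + 0.00247) = 1.37, so δu/u = 0.133.
Q is then a monomial in u, s:
δQ/Q = √((δu/u)² + (1·δs/s)²) = √(0.0178 + 0.00533) = 0.152
Q = 67.6, so δQ = 0.152 × 67.6 = 10.3.

67.6 ± 10.3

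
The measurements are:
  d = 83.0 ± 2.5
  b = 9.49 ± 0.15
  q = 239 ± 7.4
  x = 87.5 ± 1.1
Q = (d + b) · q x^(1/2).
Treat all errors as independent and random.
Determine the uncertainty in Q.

Let u = d + b = 92.5. δu = √(δd² + δb²) = √(6.25 + 0.0225) = 2.50, so δu/u = 0.0271.
Q is then a monomial in u, q, x:
δQ/Q = √((δu/u)² + (1·δq/q)² + (½·δx/x)²) = √(0.000733 + 0.000959 + 3.95e-05) = 0.0416
Q = 2.07e+05, so δQ = 0.0416 × 2.07e+05 = 8600.

8600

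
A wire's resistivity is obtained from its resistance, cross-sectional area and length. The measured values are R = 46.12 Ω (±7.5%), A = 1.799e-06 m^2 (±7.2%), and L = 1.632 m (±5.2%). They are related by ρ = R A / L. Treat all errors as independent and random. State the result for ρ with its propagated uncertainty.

(5.084 ± 0.591) × 10^-5 Ω·m

Each factor contributes (exponent × relative error)² to (δρ/ρ)²:
  (1·δR/R)² = (1×0.0750)² = 0.00562;  (1·δA/A)² = (1×0.0720)² = 0.00518;  (-1·δL/L)² = (-1×0.0520)² = 0.00270
δρ/ρ = √(0.0135) = 0.116
ρ = 5.084e-05 Ω·m, so δρ = 0.116 × 5.084e-05 = 5.91e-06 Ω·m.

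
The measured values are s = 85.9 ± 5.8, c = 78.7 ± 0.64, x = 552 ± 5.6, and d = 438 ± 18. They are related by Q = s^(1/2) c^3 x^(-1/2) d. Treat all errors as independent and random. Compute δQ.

4.95e+06

Each factor contributes (exponent × relative error)² to (δQ/Q)²:
  (½·δs/s)² = (0.5×0.0675)² = 0.00114;  (3·δc/c)² = (3×0.00813)² = 0.000595;  (−½·δx/x)² = (-0.5×0.0101)² = 2.57e-05;  (1·δd/d)² = (1×0.0411)² = 0.00169
δQ/Q = √(0.00345) = 0.0587
Q = 8.42e+07, so δQ = 0.0587 × 8.42e+07 = 4.95e+06.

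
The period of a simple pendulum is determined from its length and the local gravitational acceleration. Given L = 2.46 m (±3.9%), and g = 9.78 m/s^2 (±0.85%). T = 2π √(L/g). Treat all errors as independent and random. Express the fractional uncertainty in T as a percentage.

T is a product of powers, so relative uncertainties combine in quadrature:
  (½·δL/L)² = (0.5×0.0390)² = 0.000380;  (−½·δg/g)² = (-0.5×0.00850)² = 1.81e-05
δT/T = √(0.000398) = 0.0200

2.00%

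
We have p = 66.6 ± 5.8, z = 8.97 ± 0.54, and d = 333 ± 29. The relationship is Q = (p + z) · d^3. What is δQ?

Let u = p + z = 75.6. δu = √(δp² + δz²) = √(33.6 + 0.292) = 5.83, so δu/u = 0.0771.
Q is then a monomial in u, d:
δQ/Q = √((δu/u)² + (3·δd/d)²) = √(0.00594 + 0.0683) = 0.272
Q = 2.79e+09, so δQ = 0.272 × 2.79e+09 = 7.6e+08.

7.6e+08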